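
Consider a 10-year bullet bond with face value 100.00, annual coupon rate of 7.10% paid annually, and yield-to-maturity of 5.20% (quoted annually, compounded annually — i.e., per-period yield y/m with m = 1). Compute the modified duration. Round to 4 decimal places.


Coupon per period c = face * coupon_rate / m = 7.100000
Periods per year m = 1; per-period yield y/m = 0.052000
Number of cashflows N = 10
Cashflows (t years, CF_t, discount factor 1/(1+y/m)^(m*t), PV):
  t = 1.0000: CF_t = 7.100000, DF = 0.950570, PV = 6.749049
  t = 2.0000: CF_t = 7.100000, DF = 0.903584, PV = 6.415446
  t = 3.0000: CF_t = 7.100000, DF = 0.858920, PV = 6.098333
  t = 4.0000: CF_t = 7.100000, DF = 0.816464, PV = 5.796894
  t = 5.0000: CF_t = 7.100000, DF = 0.776106, PV = 5.510356
  t = 6.0000: CF_t = 7.100000, DF = 0.737744, PV = 5.237981
  t = 7.0000: CF_t = 7.100000, DF = 0.701277, PV = 4.979069
  t = 8.0000: CF_t = 7.100000, DF = 0.666613, PV = 4.732956
  t = 9.0000: CF_t = 7.100000, DF = 0.633663, PV = 4.499007
  t = 10.0000: CF_t = 107.100000, DF = 0.602341, PV = 64.510747
Price P = sum_t PV_t = 114.529839
First compute Macaulay numerator sum_t t * PV_t:
  t * PV_t at t = 1.0000: 6.749049
  t * PV_t at t = 2.0000: 12.830892
  t * PV_t at t = 3.0000: 18.294999
  t * PV_t at t = 4.0000: 23.187578
  t * PV_t at t = 5.0000: 27.551779
  t * PV_t at t = 6.0000: 31.427885
  t * PV_t at t = 7.0000: 34.853485
  t * PV_t at t = 8.0000: 37.863645
  t * PV_t at t = 9.0000: 40.491065
  t * PV_t at t = 10.0000: 645.107473
Macaulay duration D = 878.357851 / 114.529839 = 7.669249
Modified duration = D / (1 + y/m) = 7.669249 / (1 + 0.052000) = 7.290161

Answer: Modified duration = 7.2902


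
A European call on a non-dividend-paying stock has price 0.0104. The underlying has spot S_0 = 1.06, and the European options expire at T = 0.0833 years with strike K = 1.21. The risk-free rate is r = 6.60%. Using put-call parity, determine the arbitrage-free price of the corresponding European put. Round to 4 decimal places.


Answer: Put price = 0.1538

Derivation:
Put-call parity: C - P = S_0 * exp(-qT) - K * exp(-rT).
S_0 * exp(-qT) = 1.0600 * 1.00000000 = 1.06000000
K * exp(-rT) = 1.2100 * 0.99451729 = 1.20336592
P = C - S*exp(-qT) + K*exp(-rT)
P = 0.0104 - 1.06000000 + 1.20336592 = 0.1538


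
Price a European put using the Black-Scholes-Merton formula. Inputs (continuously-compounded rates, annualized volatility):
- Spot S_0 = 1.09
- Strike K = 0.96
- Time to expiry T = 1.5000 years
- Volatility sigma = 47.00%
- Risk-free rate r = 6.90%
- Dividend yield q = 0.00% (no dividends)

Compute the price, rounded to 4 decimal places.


d1 = (ln(S/K) + (r - q + 0.5*sigma^2) * T) / (sigma * sqrt(T)) = 0.68824528
d2 = d1 - sigma * sqrt(T) = 0.11261519
exp(-rT) = 0.90167602; exp(-qT) = 1.00000000
P = K * exp(-rT) * N(-d2) - S_0 * exp(-qT) * N(-d1)
N(-d1) = 0.24564917; N(-d2) = 0.45516782
P = 0.9600 * 0.90167602 * 0.45516782 - 1.0900 * 1.00000000 * 0.24564917 = 0.1262

Answer: Price = 0.1262


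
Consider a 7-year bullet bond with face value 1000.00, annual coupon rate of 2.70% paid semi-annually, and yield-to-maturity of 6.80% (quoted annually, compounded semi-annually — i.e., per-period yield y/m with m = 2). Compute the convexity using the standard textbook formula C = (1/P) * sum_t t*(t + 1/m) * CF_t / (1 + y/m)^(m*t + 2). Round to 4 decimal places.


Answer: Convexity = 42.8969

Derivation:
Coupon per period c = face * coupon_rate / m = 13.500000
Periods per year m = 2; per-period yield y/m = 0.034000
Number of cashflows N = 14
Cashflows (t years, CF_t, discount factor 1/(1+y/m)^(m*t), PV):
  t = 0.5000: CF_t = 13.500000, DF = 0.967118, PV = 13.056093
  t = 1.0000: CF_t = 13.500000, DF = 0.935317, PV = 12.626782
  t = 1.5000: CF_t = 13.500000, DF = 0.904562, PV = 12.211588
  t = 2.0000: CF_t = 13.500000, DF = 0.874818, PV = 11.810047
  t = 2.5000: CF_t = 13.500000, DF = 0.846052, PV = 11.421709
  t = 3.0000: CF_t = 13.500000, DF = 0.818233, PV = 11.046140
  t = 3.5000: CF_t = 13.500000, DF = 0.791327, PV = 10.682921
  t = 4.0000: CF_t = 13.500000, DF = 0.765307, PV = 10.331645
  t = 4.5000: CF_t = 13.500000, DF = 0.740142, PV = 9.991919
  t = 5.0000: CF_t = 13.500000, DF = 0.715805, PV = 9.663365
  t = 5.5000: CF_t = 13.500000, DF = 0.692268, PV = 9.345614
  t = 6.0000: CF_t = 13.500000, DF = 0.669505, PV = 9.038311
  t = 6.5000: CF_t = 13.500000, DF = 0.647490, PV = 8.741114
  t = 7.0000: CF_t = 1013.500000, DF = 0.626199, PV = 634.652815
Price P = sum_t PV_t = 774.620061
Convexity numerator sum_t t*(t + 1/m) * CF_t / (1+y/m)^(m*t + 2):
  t = 0.5000: term = 6.105794
  t = 1.0000: term = 17.715070
  t = 1.5000: term = 34.265126
  t = 2.0000: term = 55.230699
  t = 2.5000: term = 80.121904
  t = 3.0000: term = 108.482268
  t = 3.5000: term = 139.886871
  t = 4.0000: term = 173.940569
  t = 4.5000: term = 210.276316
  t = 5.0000: term = 248.553565
  t = 5.5000: term = 288.456749
  t = 6.0000: term = 329.693840
  t = 6.5000: term = 371.994984
  t = 7.0000: term = 31164.089025
Convexity = (1/P) * sum = 33228.812780 / 774.620061 = 42.896917


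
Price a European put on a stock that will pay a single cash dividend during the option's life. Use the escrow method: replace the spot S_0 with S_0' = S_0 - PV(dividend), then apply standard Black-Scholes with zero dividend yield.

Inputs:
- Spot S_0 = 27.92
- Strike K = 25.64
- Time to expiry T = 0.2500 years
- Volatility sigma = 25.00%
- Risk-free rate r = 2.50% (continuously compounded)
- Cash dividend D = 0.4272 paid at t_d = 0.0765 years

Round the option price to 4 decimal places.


Answer: Price = 0.5499

Derivation:
PV(D) = D * exp(-r * t_d) = 0.4272 * 0.99808933 = 0.42638376
S_0' = S_0 - PV(D) = 27.9200 - 0.42638376 = 27.49361624
d1 = (ln(S_0'/K) + (r + sigma^2/2)*T) / (sigma*sqrt(T)) = 0.67090167
d2 = d1 - sigma*sqrt(T) = 0.54590167
exp(-rT) = 0.99376949
N(-d1) = 0.25114159; N(-d2) = 0.29256676
P = K * exp(-rT) * N(-d2) - S_0' * N(-d1) = 25.6400 * 0.99376949 * 0.29256676 - 27.49361624 * 0.25114159 = 0.5499


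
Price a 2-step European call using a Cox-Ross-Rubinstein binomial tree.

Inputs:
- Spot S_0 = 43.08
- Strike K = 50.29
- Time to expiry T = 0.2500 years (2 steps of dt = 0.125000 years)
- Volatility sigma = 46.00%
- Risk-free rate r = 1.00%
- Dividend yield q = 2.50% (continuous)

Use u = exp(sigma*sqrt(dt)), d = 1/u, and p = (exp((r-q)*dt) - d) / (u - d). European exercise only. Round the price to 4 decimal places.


dt = T/N = 0.125000
u = exp(sigma*sqrt(dt)) = 1.176607; d = 1/u = 0.849902
p = (exp((r-q)*dt) - d) / (u - d) = 0.453697
Discount per step: exp(-r*dt) = 0.998751
Stock lattice S(k, i) with i counting down-moves:
  k=0: S(0,0) = 43.0800
  k=1: S(1,0) = 50.6882; S(1,1) = 36.6138
  k=2: S(2,0) = 59.6401; S(2,1) = 43.0800; S(2,2) = 31.1181
Terminal payoffs V(N, i) = max(S_T - K, 0):
  V(2,0) = 9.350088; V(2,1) = 0.000000; V(2,2) = 0.000000
Backward induction: V(k, i) = exp(-r*dt) * [p * V(k+1, i) + (1-p) * V(k+1, i+1)].
  V(1,0) = exp(-r*dt) * [p*9.350088 + (1-p)*0.000000] = 4.236808
  V(1,1) = exp(-r*dt) * [p*0.000000 + (1-p)*0.000000] = 0.000000
  V(0,0) = exp(-r*dt) * [p*4.236808 + (1-p)*0.000000] = 1.919826

Answer: Price = V(0,0) = 1.9198


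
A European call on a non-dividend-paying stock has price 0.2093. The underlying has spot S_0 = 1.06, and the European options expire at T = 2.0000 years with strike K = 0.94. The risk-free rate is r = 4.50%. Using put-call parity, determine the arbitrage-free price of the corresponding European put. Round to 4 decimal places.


Put-call parity: C - P = S_0 * exp(-qT) - K * exp(-rT).
S_0 * exp(-qT) = 1.0600 * 1.00000000 = 1.06000000
K * exp(-rT) = 0.9400 * 0.91393119 = 0.85909531
P = C - S*exp(-qT) + K*exp(-rT)
P = 0.2093 - 1.06000000 + 0.85909531 = 0.0084

Answer: Put price = 0.0084


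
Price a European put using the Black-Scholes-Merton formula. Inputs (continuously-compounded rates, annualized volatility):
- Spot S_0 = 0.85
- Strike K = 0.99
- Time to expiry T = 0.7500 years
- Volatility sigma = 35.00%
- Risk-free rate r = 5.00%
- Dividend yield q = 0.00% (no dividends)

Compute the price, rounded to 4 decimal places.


Answer: Price = 0.1681

Derivation:
d1 = (ln(S/K) + (r - q + 0.5*sigma^2) * T) / (sigma * sqrt(T)) = -0.22774355
d2 = d1 - sigma * sqrt(T) = -0.53085244
exp(-rT) = 0.96319442; exp(-qT) = 1.00000000
P = K * exp(-rT) * N(-d2) - S_0 * exp(-qT) * N(-d1)
N(-d1) = 0.59007719; N(-d2) = 0.70223948
P = 0.9900 * 0.96319442 * 0.70223948 - 0.8500 * 1.00000000 * 0.59007719 = 0.1681


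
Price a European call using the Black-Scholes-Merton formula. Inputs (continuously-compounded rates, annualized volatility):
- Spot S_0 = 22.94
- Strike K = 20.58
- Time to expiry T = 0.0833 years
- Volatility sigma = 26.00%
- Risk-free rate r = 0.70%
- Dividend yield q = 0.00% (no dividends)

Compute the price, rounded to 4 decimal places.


d1 = (ln(S/K) + (r - q + 0.5*sigma^2) * T) / (sigma * sqrt(T)) = 1.49200749
d2 = d1 - sigma * sqrt(T) = 1.41696697
exp(-rT) = 0.99941707; exp(-qT) = 1.00000000
C = S_0 * exp(-qT) * N(d1) - K * exp(-rT) * N(d2)
N(d1) = 0.93215141; N(d2) = 0.92175371
C = 22.9400 * 1.00000000 * 0.93215141 - 20.5800 * 0.99941707 * 0.92175371 = 2.4249

Answer: Price = 2.4249


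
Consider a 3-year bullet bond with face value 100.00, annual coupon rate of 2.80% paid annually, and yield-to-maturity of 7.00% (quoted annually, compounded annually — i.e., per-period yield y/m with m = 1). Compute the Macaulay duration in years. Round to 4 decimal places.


Coupon per period c = face * coupon_rate / m = 2.800000
Periods per year m = 1; per-period yield y/m = 0.070000
Number of cashflows N = 3
Cashflows (t years, CF_t, discount factor 1/(1+y/m)^(m*t), PV):
  t = 1.0000: CF_t = 2.800000, DF = 0.934579, PV = 2.616822
  t = 2.0000: CF_t = 2.800000, DF = 0.873439, PV = 2.445628
  t = 3.0000: CF_t = 102.800000, DF = 0.816298, PV = 83.915422
Price P = sum_t PV_t = 88.977873
Macaulay numerator sum_t t * PV_t:
  t * PV_t at t = 1.0000: 2.616822
  t * PV_t at t = 2.0000: 4.891257
  t * PV_t at t = 3.0000: 251.746265
Macaulay duration D = (sum_t t * PV_t) / P = 259.254345 / 88.977873 = 2.913695

Answer: Macaulay duration = 2.9137 years


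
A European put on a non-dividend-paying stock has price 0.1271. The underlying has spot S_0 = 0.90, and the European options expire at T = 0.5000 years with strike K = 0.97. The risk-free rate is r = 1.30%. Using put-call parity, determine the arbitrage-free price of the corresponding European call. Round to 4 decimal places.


Put-call parity: C - P = S_0 * exp(-qT) - K * exp(-rT).
S_0 * exp(-qT) = 0.9000 * 1.00000000 = 0.90000000
K * exp(-rT) = 0.9700 * 0.99352108 = 0.96371545
C = P + S*exp(-qT) - K*exp(-rT)
C = 0.1271 + 0.90000000 - 0.96371545 = 0.0634

Answer: Call price = 0.0634


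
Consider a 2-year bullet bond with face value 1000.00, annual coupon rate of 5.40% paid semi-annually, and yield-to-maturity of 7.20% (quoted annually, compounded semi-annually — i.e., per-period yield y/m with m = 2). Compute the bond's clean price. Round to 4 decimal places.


Coupon per period c = face * coupon_rate / m = 27.000000
Periods per year m = 2; per-period yield y/m = 0.036000
Number of cashflows N = 4
Cashflows (t years, CF_t, discount factor 1/(1+y/m)^(m*t), PV):
  t = 0.5000: CF_t = 27.000000, DF = 0.965251, PV = 26.061776
  t = 1.0000: CF_t = 27.000000, DF = 0.931709, PV = 25.156154
  t = 1.5000: CF_t = 27.000000, DF = 0.899333, PV = 24.282002
  t = 2.0000: CF_t = 1027.000000, DF = 0.868082, PV = 891.520681
Price P = sum_t PV_t = 967.020614

Answer: Price = 967.0206


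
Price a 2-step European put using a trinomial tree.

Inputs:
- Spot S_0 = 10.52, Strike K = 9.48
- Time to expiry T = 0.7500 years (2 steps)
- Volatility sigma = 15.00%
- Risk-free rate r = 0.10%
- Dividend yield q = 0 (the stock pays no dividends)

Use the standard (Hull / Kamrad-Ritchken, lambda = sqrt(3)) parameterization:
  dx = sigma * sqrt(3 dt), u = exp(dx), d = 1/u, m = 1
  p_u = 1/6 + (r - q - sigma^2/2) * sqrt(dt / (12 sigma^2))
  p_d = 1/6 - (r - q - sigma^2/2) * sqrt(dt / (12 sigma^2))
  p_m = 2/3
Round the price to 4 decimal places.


dt = T/N = 0.375000; dx = sigma*sqrt(3*dt) = 0.159099
u = exp(dx) = 1.172454; d = 1/u = 0.852912
p_u = 0.154587, p_m = 0.666667, p_d = 0.178746
Discount per step: exp(-r*dt) = 0.999625
Stock lattice S(k, j) with j the centered position index:
  k=0: S(0,+0) = 10.5200
  k=1: S(1,-1) = 8.9726; S(1,+0) = 10.5200; S(1,+1) = 12.3342
  k=2: S(2,-2) = 7.6529; S(2,-1) = 8.9726; S(2,+0) = 10.5200; S(2,+1) = 12.3342; S(2,+2) = 14.4613
Terminal payoffs V(N, j) = max(K - S_T, 0):
  V(2,-2) = 1.827134; V(2,-1) = 0.507367; V(2,+0) = 0.000000; V(2,+1) = 0.000000; V(2,+2) = 0.000000
Backward induction: V(k, j) = exp(-r*dt) * [p_u * V(k+1, j+1) + p_m * V(k+1, j) + p_d * V(k+1, j-1)]
  V(1,-1) = exp(-r*dt) * [p_u*0.000000 + p_m*0.507367 + p_d*1.827134] = 0.664589
  V(1,+0) = exp(-r*dt) * [p_u*0.000000 + p_m*0.000000 + p_d*0.507367] = 0.090656
  V(1,+1) = exp(-r*dt) * [p_u*0.000000 + p_m*0.000000 + p_d*0.000000] = 0.000000
  V(0,+0) = exp(-r*dt) * [p_u*0.000000 + p_m*0.090656 + p_d*0.664589] = 0.179163

Answer: Price = V(0,0) = 0.1792


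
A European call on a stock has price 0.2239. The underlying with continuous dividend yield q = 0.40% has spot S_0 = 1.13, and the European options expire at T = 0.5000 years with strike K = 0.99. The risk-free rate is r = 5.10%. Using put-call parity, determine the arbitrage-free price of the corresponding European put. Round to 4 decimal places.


Answer: Put price = 0.0612

Derivation:
Put-call parity: C - P = S_0 * exp(-qT) - K * exp(-rT).
S_0 * exp(-qT) = 1.1300 * 0.99800200 = 1.12774226
K * exp(-rT) = 0.9900 * 0.97482238 = 0.96507416
P = C - S*exp(-qT) + K*exp(-rT)
P = 0.2239 - 1.12774226 + 0.96507416 = 0.0612


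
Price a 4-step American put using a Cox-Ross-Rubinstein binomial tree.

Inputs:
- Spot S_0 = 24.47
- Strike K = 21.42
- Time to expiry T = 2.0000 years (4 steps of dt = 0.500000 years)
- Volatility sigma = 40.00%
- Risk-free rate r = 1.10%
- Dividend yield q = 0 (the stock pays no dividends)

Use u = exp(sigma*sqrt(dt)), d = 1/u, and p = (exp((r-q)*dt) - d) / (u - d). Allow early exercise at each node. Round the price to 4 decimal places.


dt = T/N = 0.500000
u = exp(sigma*sqrt(dt)) = 1.326896; d = 1/u = 0.753638
p = (exp((r-q)*dt) - d) / (u - d) = 0.439378
Discount per step: exp(-r*dt) = 0.994515
Stock lattice S(k, i) with i counting down-moves:
  k=0: S(0,0) = 24.4700
  k=1: S(1,0) = 32.4692; S(1,1) = 18.4415
  k=2: S(2,0) = 43.0832; S(2,1) = 24.4700; S(2,2) = 13.8982
  k=3: S(3,0) = 57.1670; S(3,1) = 32.4692; S(3,2) = 18.4415; S(3,3) = 10.4742
  k=4: S(4,0) = 75.8546; S(4,1) = 43.0832; S(4,2) = 24.4700; S(4,3) = 13.8982; S(4,4) = 7.8938
Terminal payoffs V(N, i) = max(K - S_T, 0):
  V(4,0) = 0.000000; V(4,1) = 0.000000; V(4,2) = 0.000000; V(4,3) = 7.521757; V(4,4) = 13.526205
Backward induction: V(k, i) = exp(-r*dt) * [p * V(k+1, i) + (1-p) * V(k+1, i+1)]; then take max(V_cont, immediate exercise) for American.
  V(3,0) = exp(-r*dt) * [p*0.000000 + (1-p)*0.000000] = 0.000000; exercise = 0.000000; V(3,0) = max -> 0.000000
  V(3,1) = exp(-r*dt) * [p*0.000000 + (1-p)*0.000000] = 0.000000; exercise = 0.000000; V(3,1) = max -> 0.000000
  V(3,2) = exp(-r*dt) * [p*0.000000 + (1-p)*7.521757] = 4.193735; exercise = 2.978470; V(3,2) = max -> 4.193735
  V(3,3) = exp(-r*dt) * [p*7.521757 + (1-p)*13.526205] = 10.828265; exercise = 10.945751; V(3,3) = max -> 10.945751
  V(2,0) = exp(-r*dt) * [p*0.000000 + (1-p)*0.000000] = 0.000000; exercise = 0.000000; V(2,0) = max -> 0.000000
  V(2,1) = exp(-r*dt) * [p*0.000000 + (1-p)*4.193735] = 2.338206; exercise = 0.000000; V(2,1) = max -> 2.338206
  V(2,2) = exp(-r*dt) * [p*4.193735 + (1-p)*10.945751] = 7.935302; exercise = 7.521757; V(2,2) = max -> 7.935302
  V(1,0) = exp(-r*dt) * [p*0.000000 + (1-p)*2.338206] = 1.303661; exercise = 0.000000; V(1,0) = max -> 1.303661
  V(1,1) = exp(-r*dt) * [p*2.338206 + (1-p)*7.935302] = 5.446027; exercise = 2.978470; V(1,1) = max -> 5.446027
  V(0,0) = exp(-r*dt) * [p*1.303661 + (1-p)*5.446027] = 3.606076; exercise = 0.000000; V(0,0) = max -> 3.606076

Answer: Price = V(0,0) = 3.6061


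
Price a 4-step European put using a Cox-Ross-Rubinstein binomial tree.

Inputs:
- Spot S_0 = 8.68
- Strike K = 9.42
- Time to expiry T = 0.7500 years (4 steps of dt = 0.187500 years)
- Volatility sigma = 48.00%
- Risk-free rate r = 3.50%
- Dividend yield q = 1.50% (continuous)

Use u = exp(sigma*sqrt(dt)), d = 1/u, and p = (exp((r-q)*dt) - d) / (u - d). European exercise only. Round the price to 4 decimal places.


dt = T/N = 0.187500
u = exp(sigma*sqrt(dt)) = 1.231024; d = 1/u = 0.812332
p = (exp((r-q)*dt) - d) / (u - d) = 0.457198
Discount per step: exp(-r*dt) = 0.993459
Stock lattice S(k, i) with i counting down-moves:
  k=0: S(0,0) = 8.6800
  k=1: S(1,0) = 10.6853; S(1,1) = 7.0510
  k=2: S(2,0) = 13.1538; S(2,1) = 8.6800; S(2,2) = 5.7278
  k=3: S(3,0) = 16.1927; S(3,1) = 10.6853; S(3,2) = 7.0510; S(3,3) = 4.6529
  k=4: S(4,0) = 19.9336; S(4,1) = 13.1538; S(4,2) = 8.6800; S(4,3) = 5.7278; S(4,4) = 3.7797
Terminal payoffs V(N, i) = max(K - S_T, 0):
  V(4,0) = 0.000000; V(4,1) = 0.000000; V(4,2) = 0.740000; V(4,3) = 3.692212; V(4,4) = 5.640328
Backward induction: V(k, i) = exp(-r*dt) * [p * V(k+1, i) + (1-p) * V(k+1, i+1)].
  V(3,0) = exp(-r*dt) * [p*0.000000 + (1-p)*0.000000] = 0.000000
  V(3,1) = exp(-r*dt) * [p*0.000000 + (1-p)*0.740000] = 0.399046
  V(3,2) = exp(-r*dt) * [p*0.740000 + (1-p)*3.692212] = 2.327145
  V(3,3) = exp(-r*dt) * [p*3.692212 + (1-p)*5.640328] = 4.718586
  V(2,0) = exp(-r*dt) * [p*0.000000 + (1-p)*0.399046] = 0.215186
  V(2,1) = exp(-r*dt) * [p*0.399046 + (1-p)*2.327145] = 1.436166
  V(2,2) = exp(-r*dt) * [p*2.327145 + (1-p)*4.718586] = 3.601511
  V(1,0) = exp(-r*dt) * [p*0.215186 + (1-p)*1.436166] = 0.872194
  V(1,1) = exp(-r*dt) * [p*1.436166 + (1-p)*3.601511] = 2.594438
  V(0,0) = exp(-r*dt) * [p*0.872194 + (1-p)*2.594438] = 1.795211

Answer: Price = V(0,0) = 1.7952


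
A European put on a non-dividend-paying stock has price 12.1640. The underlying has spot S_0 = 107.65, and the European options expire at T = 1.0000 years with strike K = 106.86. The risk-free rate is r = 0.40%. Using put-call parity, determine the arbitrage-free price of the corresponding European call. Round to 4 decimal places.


Put-call parity: C - P = S_0 * exp(-qT) - K * exp(-rT).
S_0 * exp(-qT) = 107.6500 * 1.00000000 = 107.65000000
K * exp(-rT) = 106.8600 * 0.99600799 = 106.43341374
C = P + S*exp(-qT) - K*exp(-rT)
C = 12.1640 + 107.65000000 - 106.43341374 = 13.3806

Answer: Call price = 13.3806


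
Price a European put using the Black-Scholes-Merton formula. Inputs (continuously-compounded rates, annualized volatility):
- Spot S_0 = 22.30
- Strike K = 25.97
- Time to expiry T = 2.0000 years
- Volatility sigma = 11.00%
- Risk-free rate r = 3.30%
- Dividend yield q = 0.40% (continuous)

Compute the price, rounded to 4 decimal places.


d1 = (ln(S/K) + (r - q + 0.5*sigma^2) * T) / (sigma * sqrt(T)) = -0.52875740
d2 = d1 - sigma * sqrt(T) = -0.68432089
exp(-rT) = 0.93613086; exp(-qT) = 0.99203191
P = K * exp(-rT) * N(-d2) - S_0 * exp(-qT) * N(-d1)
N(-d1) = 0.70151312; N(-d2) = 0.75311372
P = 25.9700 * 0.93613086 * 0.75311372 - 22.3000 * 0.99203191 * 0.70151312 = 2.7901

Answer: Price = 2.7901


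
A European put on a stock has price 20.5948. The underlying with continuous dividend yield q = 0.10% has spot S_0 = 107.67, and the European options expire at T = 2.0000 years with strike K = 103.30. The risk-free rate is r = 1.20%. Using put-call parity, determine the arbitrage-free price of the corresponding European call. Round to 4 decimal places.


Answer: Call price = 27.1994

Derivation:
Put-call parity: C - P = S_0 * exp(-qT) - K * exp(-rT).
S_0 * exp(-qT) = 107.6700 * 0.99800200 = 107.45487520
K * exp(-rT) = 103.3000 * 0.97628571 = 100.85031382
C = P + S*exp(-qT) - K*exp(-rT)
C = 20.5948 + 107.45487520 - 100.85031382 = 27.1994


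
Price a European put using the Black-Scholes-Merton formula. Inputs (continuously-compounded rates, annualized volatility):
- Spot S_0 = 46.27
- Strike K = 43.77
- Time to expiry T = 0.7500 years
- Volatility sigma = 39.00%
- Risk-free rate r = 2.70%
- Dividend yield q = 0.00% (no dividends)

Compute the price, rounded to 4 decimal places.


Answer: Price = 4.4383

Derivation:
d1 = (ln(S/K) + (r - q + 0.5*sigma^2) * T) / (sigma * sqrt(T)) = 0.39328701
d2 = d1 - sigma * sqrt(T) = 0.05553710
exp(-rT) = 0.97995365; exp(-qT) = 1.00000000
P = K * exp(-rT) * N(-d2) - S_0 * exp(-qT) * N(-d1)
N(-d1) = 0.34705376; N(-d2) = 0.47785529
P = 43.7700 * 0.97995365 * 0.47785529 - 46.2700 * 1.00000000 * 0.34705376 = 4.4383


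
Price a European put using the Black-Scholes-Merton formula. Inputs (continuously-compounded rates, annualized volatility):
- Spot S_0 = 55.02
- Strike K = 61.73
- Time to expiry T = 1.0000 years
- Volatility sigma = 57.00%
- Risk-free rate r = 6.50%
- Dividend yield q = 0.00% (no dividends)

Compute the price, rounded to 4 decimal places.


d1 = (ln(S/K) + (r - q + 0.5*sigma^2) * T) / (sigma * sqrt(T)) = 0.19715214
d2 = d1 - sigma * sqrt(T) = -0.37284786
exp(-rT) = 0.93706746; exp(-qT) = 1.00000000
P = K * exp(-rT) * N(-d2) - S_0 * exp(-qT) * N(-d1)
N(-d1) = 0.42185424; N(-d2) = 0.64536916
P = 61.7300 * 0.93706746 * 0.64536916 - 55.0200 * 1.00000000 * 0.42185424 = 14.1211

Answer: Price = 14.1211


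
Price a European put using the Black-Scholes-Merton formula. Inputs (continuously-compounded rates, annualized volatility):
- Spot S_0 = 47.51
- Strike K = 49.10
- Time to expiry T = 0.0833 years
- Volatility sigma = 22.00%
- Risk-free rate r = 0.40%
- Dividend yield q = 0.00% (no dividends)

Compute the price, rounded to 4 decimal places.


Answer: Price = 2.1676

Derivation:
d1 = (ln(S/K) + (r - q + 0.5*sigma^2) * T) / (sigma * sqrt(T)) = -0.48144518
d2 = d1 - sigma * sqrt(T) = -0.54494101
exp(-rT) = 0.99966686; exp(-qT) = 1.00000000
P = K * exp(-rT) * N(-d2) - S_0 * exp(-qT) * N(-d1)
N(-d1) = 0.68489993; N(-d2) = 0.70710295
P = 49.1000 * 0.99966686 * 0.70710295 - 47.5100 * 1.00000000 * 0.68489993 = 2.1676


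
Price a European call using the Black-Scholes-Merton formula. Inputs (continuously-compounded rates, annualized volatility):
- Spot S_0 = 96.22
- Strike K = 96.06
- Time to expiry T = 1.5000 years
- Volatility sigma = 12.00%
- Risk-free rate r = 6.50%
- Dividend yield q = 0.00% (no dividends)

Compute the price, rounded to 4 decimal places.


d1 = (ln(S/K) + (r - q + 0.5*sigma^2) * T) / (sigma * sqrt(T)) = 0.74821188
d2 = d1 - sigma * sqrt(T) = 0.60124250
exp(-rT) = 0.90710234; exp(-qT) = 1.00000000
C = S_0 * exp(-qT) * N(d1) - K * exp(-rT) * N(d2)
N(d1) = 0.77283382; N(d2) = 0.72616076
C = 96.2200 * 1.00000000 * 0.77283382 - 96.0600 * 0.90710234 * 0.72616076 = 11.0871

Answer: Price = 11.0871


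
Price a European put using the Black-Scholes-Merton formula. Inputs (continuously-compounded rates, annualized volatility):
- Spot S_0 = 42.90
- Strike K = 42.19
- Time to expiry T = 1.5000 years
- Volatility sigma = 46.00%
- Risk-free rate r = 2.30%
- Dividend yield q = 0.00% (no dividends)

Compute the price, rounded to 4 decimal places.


Answer: Price = 8.2455

Derivation:
d1 = (ln(S/K) + (r - q + 0.5*sigma^2) * T) / (sigma * sqrt(T)) = 0.37255070
d2 = d1 - sigma * sqrt(T) = -0.19083194
exp(-rT) = 0.96608834; exp(-qT) = 1.00000000
P = K * exp(-rT) * N(-d2) - S_0 * exp(-qT) * N(-d1)
N(-d1) = 0.35474143; N(-d2) = 0.57567137
P = 42.1900 * 0.96608834 * 0.57567137 - 42.9000 * 1.00000000 * 0.35474143 = 8.2455


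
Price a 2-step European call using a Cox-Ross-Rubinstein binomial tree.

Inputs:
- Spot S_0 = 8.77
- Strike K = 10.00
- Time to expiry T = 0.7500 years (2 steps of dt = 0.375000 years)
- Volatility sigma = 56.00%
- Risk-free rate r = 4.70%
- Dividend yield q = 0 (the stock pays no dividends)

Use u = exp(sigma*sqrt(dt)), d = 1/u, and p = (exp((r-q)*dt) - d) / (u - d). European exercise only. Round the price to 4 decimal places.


dt = T/N = 0.375000
u = exp(sigma*sqrt(dt)) = 1.409068; d = 1/u = 0.709689
p = (exp((r-q)*dt) - d) / (u - d) = 0.440523
Discount per step: exp(-r*dt) = 0.982529
Stock lattice S(k, i) with i counting down-moves:
  k=0: S(0,0) = 8.7700
  k=1: S(1,0) = 12.3575; S(1,1) = 6.2240
  k=2: S(2,0) = 17.4126; S(2,1) = 8.7700; S(2,2) = 4.4171
Terminal payoffs V(N, i) = max(S_T - K, 0):
  V(2,0) = 7.412597; V(2,1) = 0.000000; V(2,2) = 0.000000
Backward induction: V(k, i) = exp(-r*dt) * [p * V(k+1, i) + (1-p) * V(k+1, i+1)].
  V(1,0) = exp(-r*dt) * [p*7.412597 + (1-p)*0.000000] = 3.208368
  V(1,1) = exp(-r*dt) * [p*0.000000 + (1-p)*0.000000] = 0.000000
  V(0,0) = exp(-r*dt) * [p*3.208368 + (1-p)*0.000000] = 1.388666

Answer: Price = V(0,0) = 1.3887


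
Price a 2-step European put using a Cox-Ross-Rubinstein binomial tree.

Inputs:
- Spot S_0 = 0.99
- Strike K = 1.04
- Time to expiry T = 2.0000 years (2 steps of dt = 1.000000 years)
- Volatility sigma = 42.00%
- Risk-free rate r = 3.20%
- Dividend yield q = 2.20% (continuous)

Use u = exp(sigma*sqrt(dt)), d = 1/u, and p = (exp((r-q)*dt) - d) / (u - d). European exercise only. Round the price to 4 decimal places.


Answer: Price = V(0,0) = 0.2240

Derivation:
dt = T/N = 1.000000
u = exp(sigma*sqrt(dt)) = 1.521962; d = 1/u = 0.657047
p = (exp((r-q)*dt) - d) / (u - d) = 0.408137
Discount per step: exp(-r*dt) = 0.968507
Stock lattice S(k, i) with i counting down-moves:
  k=0: S(0,0) = 0.9900
  k=1: S(1,0) = 1.5067; S(1,1) = 0.6505
  k=2: S(2,0) = 2.2932; S(2,1) = 0.9900; S(2,2) = 0.4274
Terminal payoffs V(N, i) = max(K - S_T, 0):
  V(2,0) = 0.000000; V(2,1) = 0.050000; V(2,2) = 0.612607
Backward induction: V(k, i) = exp(-r*dt) * [p * V(k+1, i) + (1-p) * V(k+1, i+1)].
  V(1,0) = exp(-r*dt) * [p*0.000000 + (1-p)*0.050000] = 0.028661
  V(1,1) = exp(-r*dt) * [p*0.050000 + (1-p)*0.612607] = 0.370925
  V(0,0) = exp(-r*dt) * [p*0.028661 + (1-p)*0.370925] = 0.223952


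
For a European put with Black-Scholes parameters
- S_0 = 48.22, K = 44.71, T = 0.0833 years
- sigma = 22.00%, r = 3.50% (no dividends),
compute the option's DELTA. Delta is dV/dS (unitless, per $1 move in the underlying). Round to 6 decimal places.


Answer: Delta = -0.102412

Derivation:
d1 = 1.2679265201; d2 = 1.2044306935
phi(d1) = 0.1785730776; exp(-qT) = 1.0000000000; exp(-rT) = 0.9970887459
N(-d1) = 0.1024120962
Delta = -exp(-qT) * N(-d1) = -1.0000000000 * 0.1024120962 = -0.102412


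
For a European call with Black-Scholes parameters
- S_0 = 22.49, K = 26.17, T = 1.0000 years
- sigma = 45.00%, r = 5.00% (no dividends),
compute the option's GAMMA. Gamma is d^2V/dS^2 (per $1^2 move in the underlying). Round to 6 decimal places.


d1 = -0.0006510013; d2 = -0.4506510013
phi(d1) = 0.3989421959; exp(-qT) = 1.0000000000; exp(-rT) = 0.9512294245
Gamma = exp(-qT) * phi(d1) / (S * sigma * sqrt(T)) = 1.0000000000 * 0.3989421959 / (22.4900 * 0.4500 * 1.0000000000) = 0.039419

Answer: Gamma = 0.039419


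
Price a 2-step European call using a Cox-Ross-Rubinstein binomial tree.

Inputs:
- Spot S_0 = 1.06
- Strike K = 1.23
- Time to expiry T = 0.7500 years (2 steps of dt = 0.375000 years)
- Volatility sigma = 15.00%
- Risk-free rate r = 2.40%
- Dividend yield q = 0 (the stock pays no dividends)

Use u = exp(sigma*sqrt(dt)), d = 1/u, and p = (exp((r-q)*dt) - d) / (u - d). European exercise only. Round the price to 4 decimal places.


Answer: Price = V(0,0) = 0.0119

Derivation:
dt = T/N = 0.375000
u = exp(sigma*sqrt(dt)) = 1.096207; d = 1/u = 0.912237
p = (exp((r-q)*dt) - d) / (u - d) = 0.526194
Discount per step: exp(-r*dt) = 0.991040
Stock lattice S(k, i) with i counting down-moves:
  k=0: S(0,0) = 1.0600
  k=1: S(1,0) = 1.1620; S(1,1) = 0.9670
  k=2: S(2,0) = 1.2738; S(2,1) = 1.0600; S(2,2) = 0.8821
Terminal payoffs V(N, i) = max(S_T - K, 0):
  V(2,0) = 0.043770; V(2,1) = 0.000000; V(2,2) = 0.000000
Backward induction: V(k, i) = exp(-r*dt) * [p * V(k+1, i) + (1-p) * V(k+1, i+1)].
  V(1,0) = exp(-r*dt) * [p*0.043770 + (1-p)*0.000000] = 0.022825
  V(1,1) = exp(-r*dt) * [p*0.000000 + (1-p)*0.000000] = 0.000000
  V(0,0) = exp(-r*dt) * [p*0.022825 + (1-p)*0.000000] = 0.011903


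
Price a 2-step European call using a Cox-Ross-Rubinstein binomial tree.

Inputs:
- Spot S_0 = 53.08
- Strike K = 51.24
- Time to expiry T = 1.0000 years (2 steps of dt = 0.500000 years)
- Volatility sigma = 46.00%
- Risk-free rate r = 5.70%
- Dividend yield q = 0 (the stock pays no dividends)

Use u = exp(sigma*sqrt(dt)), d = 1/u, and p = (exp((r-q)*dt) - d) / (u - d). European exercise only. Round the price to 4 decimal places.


Answer: Price = V(0,0) = 11.0910

Derivation:
dt = T/N = 0.500000
u = exp(sigma*sqrt(dt)) = 1.384403; d = 1/u = 0.722333
p = (exp((r-q)*dt) - d) / (u - d) = 0.463058
Discount per step: exp(-r*dt) = 0.971902
Stock lattice S(k, i) with i counting down-moves:
  k=0: S(0,0) = 53.0800
  k=1: S(1,0) = 73.4841; S(1,1) = 38.3414
  k=2: S(2,0) = 101.7316; S(2,1) = 53.0800; S(2,2) = 27.6953
Terminal payoffs V(N, i) = max(S_T - K, 0):
  V(2,0) = 50.491648; V(2,1) = 1.840000; V(2,2) = 0.000000
Backward induction: V(k, i) = exp(-r*dt) * [p * V(k+1, i) + (1-p) * V(k+1, i+1)].
  V(1,0) = exp(-r*dt) * [p*50.491648 + (1-p)*1.840000] = 23.683846
  V(1,1) = exp(-r*dt) * [p*1.840000 + (1-p)*0.000000] = 0.828087
  V(0,0) = exp(-r*dt) * [p*23.683846 + (1-p)*0.828087] = 11.090994


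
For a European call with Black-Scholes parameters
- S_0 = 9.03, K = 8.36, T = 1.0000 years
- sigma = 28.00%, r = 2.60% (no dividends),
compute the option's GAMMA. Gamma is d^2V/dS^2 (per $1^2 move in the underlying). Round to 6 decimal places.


Answer: Gamma = 0.138670

Derivation:
d1 = 0.5081926440; d2 = 0.2281926440
phi(d1) = 0.3506143369; exp(-qT) = 1.0000000000; exp(-rT) = 0.9743350896
Gamma = exp(-qT) * phi(d1) / (S * sigma * sqrt(T)) = 1.0000000000 * 0.3506143369 / (9.0300 * 0.2800 * 1.0000000000) = 0.138670


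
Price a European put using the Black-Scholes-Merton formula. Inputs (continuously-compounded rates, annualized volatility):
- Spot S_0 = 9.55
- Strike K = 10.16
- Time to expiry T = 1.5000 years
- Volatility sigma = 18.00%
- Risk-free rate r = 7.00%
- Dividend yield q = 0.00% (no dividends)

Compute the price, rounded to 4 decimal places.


Answer: Price = 0.6347

Derivation:
d1 = (ln(S/K) + (r - q + 0.5*sigma^2) * T) / (sigma * sqrt(T)) = 0.30565419
d2 = d1 - sigma * sqrt(T) = 0.08520011
exp(-rT) = 0.90032452; exp(-qT) = 1.00000000
P = K * exp(-rT) * N(-d2) - S_0 * exp(-qT) * N(-d1)
N(-d1) = 0.37993398; N(-d2) = 0.46605115
P = 10.1600 * 0.90032452 * 0.46605115 - 9.5500 * 1.00000000 * 0.37993398 = 0.6347


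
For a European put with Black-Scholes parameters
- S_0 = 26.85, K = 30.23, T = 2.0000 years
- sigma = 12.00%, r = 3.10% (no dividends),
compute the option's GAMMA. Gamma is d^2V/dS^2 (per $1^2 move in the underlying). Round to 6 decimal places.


Answer: Gamma = 0.084891

Derivation:
d1 = -0.2484831438; d2 = -0.4181887713
phi(d1) = 0.3868143296; exp(-qT) = 1.0000000000; exp(-rT) = 0.9398828868
Gamma = exp(-qT) * phi(d1) / (S * sigma * sqrt(T)) = 1.0000000000 * 0.3868143296 / (26.8500 * 0.1200 * 1.4142135624) = 0.084891


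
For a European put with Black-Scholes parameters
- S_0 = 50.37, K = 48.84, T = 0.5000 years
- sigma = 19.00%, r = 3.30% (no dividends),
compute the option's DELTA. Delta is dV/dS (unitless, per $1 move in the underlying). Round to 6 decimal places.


Answer: Delta = -0.337395

Derivation:
d1 = 0.4195831001; d2 = 0.2852328117
phi(d1) = 0.3653266032; exp(-qT) = 1.0000000000; exp(-rT) = 0.9836353794
N(-d1) = 0.3373950182
Delta = -exp(-qT) * N(-d1) = -1.0000000000 * 0.3373950182 = -0.337395


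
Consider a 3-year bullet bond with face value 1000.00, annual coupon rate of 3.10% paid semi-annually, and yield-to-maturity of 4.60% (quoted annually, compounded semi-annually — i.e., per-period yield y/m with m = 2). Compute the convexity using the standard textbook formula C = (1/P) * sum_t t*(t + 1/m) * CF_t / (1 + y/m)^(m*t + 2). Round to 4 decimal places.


Coupon per period c = face * coupon_rate / m = 15.500000
Periods per year m = 2; per-period yield y/m = 0.023000
Number of cashflows N = 6
Cashflows (t years, CF_t, discount factor 1/(1+y/m)^(m*t), PV):
  t = 0.5000: CF_t = 15.500000, DF = 0.977517, PV = 15.151515
  t = 1.0000: CF_t = 15.500000, DF = 0.955540, PV = 14.810865
  t = 1.5000: CF_t = 15.500000, DF = 0.934056, PV = 14.477874
  t = 2.0000: CF_t = 15.500000, DF = 0.913056, PV = 14.152370
  t = 2.5000: CF_t = 15.500000, DF = 0.892528, PV = 13.834183
  t = 3.0000: CF_t = 1015.500000, DF = 0.872461, PV = 885.984503
Price P = sum_t PV_t = 958.411310
Convexity numerator sum_t t*(t + 1/m) * CF_t / (1+y/m)^(m*t + 2):
  t = 0.5000: term = 7.238937
  t = 1.0000: term = 21.228554
  t = 1.5000: term = 41.502550
  t = 2.0000: term = 67.615755
  t = 2.5000: term = 99.143335
  t = 3.0000: term = 8889.230283
Convexity = (1/P) * sum = 9125.959415 / 958.411310 = 9.521965

Answer: Convexity = 9.5220


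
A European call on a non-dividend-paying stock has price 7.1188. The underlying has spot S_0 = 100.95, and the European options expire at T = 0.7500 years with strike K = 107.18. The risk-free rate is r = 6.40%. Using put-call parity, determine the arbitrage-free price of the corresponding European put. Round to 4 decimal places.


Put-call parity: C - P = S_0 * exp(-qT) - K * exp(-rT).
S_0 * exp(-qT) = 100.9500 * 1.00000000 = 100.95000000
K * exp(-rT) = 107.1800 * 0.95313379 = 102.15687930
P = C - S*exp(-qT) + K*exp(-rT)
P = 7.1188 - 100.95000000 + 102.15687930 = 8.3257

Answer: Put price = 8.3257


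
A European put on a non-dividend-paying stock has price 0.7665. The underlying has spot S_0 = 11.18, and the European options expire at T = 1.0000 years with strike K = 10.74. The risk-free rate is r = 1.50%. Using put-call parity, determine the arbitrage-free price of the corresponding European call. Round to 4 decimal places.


Put-call parity: C - P = S_0 * exp(-qT) - K * exp(-rT).
S_0 * exp(-qT) = 11.1800 * 1.00000000 = 11.18000000
K * exp(-rT) = 10.7400 * 0.98511194 = 10.58010223
C = P + S*exp(-qT) - K*exp(-rT)
C = 0.7665 + 11.18000000 - 10.58010223 = 1.3664

Answer: Call price = 1.3664


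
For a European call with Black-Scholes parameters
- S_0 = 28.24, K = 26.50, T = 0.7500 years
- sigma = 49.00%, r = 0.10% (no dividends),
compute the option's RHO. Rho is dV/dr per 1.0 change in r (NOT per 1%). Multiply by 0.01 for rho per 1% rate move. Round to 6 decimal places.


d1 = 0.3638065019; d2 = -0.0605459459
phi(d1) = 0.3733958662; exp(-qT) = 1.0000000000; exp(-rT) = 0.9992502812
N(d2) = 0.4758604117
Rho = K*T*exp(-rT)*N(d2) = 26.5000 * 0.7500 * 0.9992502812 * 0.4758604117 = 9.450635

Answer: Rho = 9.450635


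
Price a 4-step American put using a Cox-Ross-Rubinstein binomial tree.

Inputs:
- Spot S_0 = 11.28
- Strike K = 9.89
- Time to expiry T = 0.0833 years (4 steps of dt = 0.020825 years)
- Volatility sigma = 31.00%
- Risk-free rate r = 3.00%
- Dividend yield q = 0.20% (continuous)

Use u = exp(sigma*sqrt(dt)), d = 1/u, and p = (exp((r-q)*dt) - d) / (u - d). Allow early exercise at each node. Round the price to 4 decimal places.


Answer: Price = V(0,0) = 0.0296

Derivation:
dt = T/N = 0.020825
u = exp(sigma*sqrt(dt)) = 1.045751; d = 1/u = 0.956250
p = (exp((r-q)*dt) - d) / (u - d) = 0.495335
Discount per step: exp(-r*dt) = 0.999375
Stock lattice S(k, i) with i counting down-moves:
  k=0: S(0,0) = 11.2800
  k=1: S(1,0) = 11.7961; S(1,1) = 10.7865
  k=2: S(2,0) = 12.3358; S(2,1) = 11.2800; S(2,2) = 10.3146
  k=3: S(3,0) = 12.9001; S(3,1) = 11.7961; S(3,2) = 10.7865; S(3,3) = 9.8633
  k=4: S(4,0) = 13.4903; S(4,1) = 12.3358; S(4,2) = 11.2800; S(4,3) = 10.3146; S(4,4) = 9.4318
Terminal payoffs V(N, i) = max(K - S_T, 0):
  V(4,0) = 0.000000; V(4,1) = 0.000000; V(4,2) = 0.000000; V(4,3) = 0.000000; V(4,4) = 0.458186
Backward induction: V(k, i) = exp(-r*dt) * [p * V(k+1, i) + (1-p) * V(k+1, i+1)]; then take max(V_cont, immediate exercise) for American.
  V(3,0) = exp(-r*dt) * [p*0.000000 + (1-p)*0.000000] = 0.000000; exercise = 0.000000; V(3,0) = max -> 0.000000
  V(3,1) = exp(-r*dt) * [p*0.000000 + (1-p)*0.000000] = 0.000000; exercise = 0.000000; V(3,1) = max -> 0.000000
  V(3,2) = exp(-r*dt) * [p*0.000000 + (1-p)*0.000000] = 0.000000; exercise = 0.000000; V(3,2) = max -> 0.000000
  V(3,3) = exp(-r*dt) * [p*0.000000 + (1-p)*0.458186] = 0.231086; exercise = 0.026667; V(3,3) = max -> 0.231086
  V(2,0) = exp(-r*dt) * [p*0.000000 + (1-p)*0.000000] = 0.000000; exercise = 0.000000; V(2,0) = max -> 0.000000
  V(2,1) = exp(-r*dt) * [p*0.000000 + (1-p)*0.000000] = 0.000000; exercise = 0.000000; V(2,1) = max -> 0.000000
  V(2,2) = exp(-r*dt) * [p*0.000000 + (1-p)*0.231086] = 0.116548; exercise = 0.000000; V(2,2) = max -> 0.116548
  V(1,0) = exp(-r*dt) * [p*0.000000 + (1-p)*0.000000] = 0.000000; exercise = 0.000000; V(1,0) = max -> 0.000000
  V(1,1) = exp(-r*dt) * [p*0.000000 + (1-p)*0.116548] = 0.058781; exercise = 0.000000; V(1,1) = max -> 0.058781
  V(0,0) = exp(-r*dt) * [p*0.000000 + (1-p)*0.058781] = 0.029646; exercise = 0.000000; V(0,0) = max -> 0.029646


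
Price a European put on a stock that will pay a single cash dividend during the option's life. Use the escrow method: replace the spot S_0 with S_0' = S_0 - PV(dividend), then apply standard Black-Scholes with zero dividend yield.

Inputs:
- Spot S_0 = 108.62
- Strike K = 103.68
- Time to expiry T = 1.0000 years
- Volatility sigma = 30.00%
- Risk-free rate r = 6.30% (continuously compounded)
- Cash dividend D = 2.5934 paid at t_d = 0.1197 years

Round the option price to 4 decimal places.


PV(D) = D * exp(-r * t_d) = 2.5934 * 0.99248726 = 2.57391647
S_0' = S_0 - PV(D) = 108.6200 - 2.57391647 = 106.04608353
d1 = (ln(S_0'/K) + (r + sigma^2/2)*T) / (sigma*sqrt(T)) = 0.43521506
d2 = d1 - sigma*sqrt(T) = 0.13521506
exp(-rT) = 0.93894347
N(-d1) = 0.33170317; N(-d2) = 0.44622092
P = K * exp(-rT) * N(-d2) - S_0' * N(-d1) = 103.6800 * 0.93894347 * 0.44622092 - 106.04608353 * 0.33170317 = 8.2636

Answer: Price = 8.2636


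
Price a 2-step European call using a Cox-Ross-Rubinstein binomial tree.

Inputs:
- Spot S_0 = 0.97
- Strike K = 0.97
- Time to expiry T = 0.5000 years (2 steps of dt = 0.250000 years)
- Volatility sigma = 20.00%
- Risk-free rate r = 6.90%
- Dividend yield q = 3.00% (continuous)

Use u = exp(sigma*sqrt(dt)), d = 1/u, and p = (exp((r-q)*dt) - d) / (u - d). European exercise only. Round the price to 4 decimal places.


dt = T/N = 0.250000
u = exp(sigma*sqrt(dt)) = 1.105171; d = 1/u = 0.904837
p = (exp((r-q)*dt) - d) / (u - d) = 0.523928
Discount per step: exp(-r*dt) = 0.982898
Stock lattice S(k, i) with i counting down-moves:
  k=0: S(0,0) = 0.9700
  k=1: S(1,0) = 1.0720; S(1,1) = 0.8777
  k=2: S(2,0) = 1.1848; S(2,1) = 0.9700; S(2,2) = 0.7942
Terminal payoffs V(N, i) = max(S_T - K, 0):
  V(2,0) = 0.214761; V(2,1) = 0.000000; V(2,2) = 0.000000
Backward induction: V(k, i) = exp(-r*dt) * [p * V(k+1, i) + (1-p) * V(k+1, i+1)].
  V(1,0) = exp(-r*dt) * [p*0.214761 + (1-p)*0.000000] = 0.110595
  V(1,1) = exp(-r*dt) * [p*0.000000 + (1-p)*0.000000] = 0.000000
  V(0,0) = exp(-r*dt) * [p*0.110595 + (1-p)*0.000000] = 0.056953

Answer: Price = V(0,0) = 0.0570


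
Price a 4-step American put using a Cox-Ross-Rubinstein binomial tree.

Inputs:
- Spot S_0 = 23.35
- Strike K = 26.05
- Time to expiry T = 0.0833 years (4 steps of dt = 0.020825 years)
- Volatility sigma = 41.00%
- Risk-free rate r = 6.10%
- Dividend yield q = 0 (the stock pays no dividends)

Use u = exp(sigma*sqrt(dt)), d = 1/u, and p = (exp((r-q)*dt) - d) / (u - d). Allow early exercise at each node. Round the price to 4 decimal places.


Answer: Price = V(0,0) = 2.8776

Derivation:
dt = T/N = 0.020825
u = exp(sigma*sqrt(dt)) = 1.060952; d = 1/u = 0.942550
p = (exp((r-q)*dt) - d) / (u - d) = 0.495948
Discount per step: exp(-r*dt) = 0.998730
Stock lattice S(k, i) with i counting down-moves:
  k=0: S(0,0) = 23.3500
  k=1: S(1,0) = 24.7732; S(1,1) = 22.0085
  k=2: S(2,0) = 26.2832; S(2,1) = 23.3500; S(2,2) = 20.7441
  k=3: S(3,0) = 27.8852; S(3,1) = 24.7732; S(3,2) = 22.0085; S(3,3) = 19.5524
  k=4: S(4,0) = 29.5849; S(4,1) = 26.2832; S(4,2) = 23.3500; S(4,3) = 20.7441; S(4,4) = 18.4291
Terminal payoffs V(N, i) = max(K - S_T, 0):
  V(4,0) = 0.000000; V(4,1) = 0.000000; V(4,2) = 2.700000; V(4,3) = 5.305859; V(4,4) = 7.620904
Backward induction: V(k, i) = exp(-r*dt) * [p * V(k+1, i) + (1-p) * V(k+1, i+1)]; then take max(V_cont, immediate exercise) for American.
  V(3,0) = exp(-r*dt) * [p*0.000000 + (1-p)*0.000000] = 0.000000; exercise = 0.000000; V(3,0) = max -> 0.000000
  V(3,1) = exp(-r*dt) * [p*0.000000 + (1-p)*2.700000] = 1.359212; exercise = 1.276772; V(3,1) = max -> 1.359212
  V(3,2) = exp(-r*dt) * [p*2.700000 + (1-p)*5.305859] = 4.008392; exercise = 4.041463; V(3,2) = max -> 4.041463
  V(3,3) = exp(-r*dt) * [p*5.305859 + (1-p)*7.620904] = 6.464544; exercise = 6.497615; V(3,3) = max -> 6.497615
  V(2,0) = exp(-r*dt) * [p*0.000000 + (1-p)*1.359212] = 0.684243; exercise = 0.000000; V(2,0) = max -> 0.684243
  V(2,1) = exp(-r*dt) * [p*1.359212 + (1-p)*4.041463] = 2.707763; exercise = 2.700000; V(2,1) = max -> 2.707763
  V(2,2) = exp(-r*dt) * [p*4.041463 + (1-p)*6.497615] = 5.272788; exercise = 5.305859; V(2,2) = max -> 5.305859
  V(1,0) = exp(-r*dt) * [p*0.684243 + (1-p)*2.707763] = 1.702038; exercise = 1.276772; V(1,0) = max -> 1.702038
  V(1,1) = exp(-r*dt) * [p*2.707763 + (1-p)*5.305859] = 4.012237; exercise = 4.041463; V(1,1) = max -> 4.041463
  V(0,0) = exp(-r*dt) * [p*1.702038 + (1-p)*4.041463] = 2.877571; exercise = 2.700000; V(0,0) = max -> 2.877571
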